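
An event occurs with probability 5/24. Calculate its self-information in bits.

Information content I(x) = -log₂(p(x))
I = -log₂(5/24) = -log₂(0.2083)
I = 2.2630 bits


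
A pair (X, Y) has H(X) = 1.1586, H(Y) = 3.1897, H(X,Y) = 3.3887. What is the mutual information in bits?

I(X;Y) = H(X) + H(Y) - H(X,Y)
I(X;Y) = 1.1586 + 3.1897 - 3.3887 = 0.9596 bits


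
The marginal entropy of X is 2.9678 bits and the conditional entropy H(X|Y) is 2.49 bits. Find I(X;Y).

I(X;Y) = H(X) - H(X|Y)
I(X;Y) = 2.9678 - 2.49 = 0.4778 bits


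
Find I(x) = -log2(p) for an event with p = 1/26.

Information content I(x) = -log₂(p(x))
I = -log₂(1/26) = -log₂(0.0385)
I = 4.7004 bits


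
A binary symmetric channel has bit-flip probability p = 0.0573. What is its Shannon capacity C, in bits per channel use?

For BSC with error probability p:
C = 1 - H(p) where H(p) is binary entropy
H(0.0573) = -0.0573 × log₂(0.0573) - 0.9427 × log₂(0.9427)
H(p) = 0.3166
C = 1 - 0.3166 = 0.6834 bits/use


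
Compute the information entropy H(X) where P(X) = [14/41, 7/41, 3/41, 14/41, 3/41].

H(X) = -Σ p(x) log₂ p(x)
  -14/41 × log₂(14/41) = 0.5293
  -7/41 × log₂(7/41) = 0.4354
  -3/41 × log₂(3/41) = 0.2760
  -14/41 × log₂(14/41) = 0.5293
  -3/41 × log₂(3/41) = 0.2760
H(X) = 2.0462 bits


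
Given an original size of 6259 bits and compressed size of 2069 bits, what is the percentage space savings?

Space savings = (1 - Compressed/Original) × 100%
= (1 - 2069/6259) × 100%
= 66.94%


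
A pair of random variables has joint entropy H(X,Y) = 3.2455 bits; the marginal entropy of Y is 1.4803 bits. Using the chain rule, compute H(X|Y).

Chain rule: H(X,Y) = H(X|Y) + H(Y)
H(X|Y) = H(X,Y) - H(Y) = 3.2455 - 1.4803 = 1.7652 bits


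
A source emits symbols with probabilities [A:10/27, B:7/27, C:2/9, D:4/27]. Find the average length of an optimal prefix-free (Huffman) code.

Huffman tree construction:
Combine smallest probabilities repeatedly
Resulting codes:
  A: 11 (length 2)
  B: 10 (length 2)
  C: 01 (length 2)
  D: 00 (length 2)
Average length = Σ p(s) × length(s) = 2.0000 bits


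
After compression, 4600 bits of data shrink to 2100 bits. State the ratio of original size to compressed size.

Compression ratio = Original / Compressed
= 4600 / 2100 = 2.19:1


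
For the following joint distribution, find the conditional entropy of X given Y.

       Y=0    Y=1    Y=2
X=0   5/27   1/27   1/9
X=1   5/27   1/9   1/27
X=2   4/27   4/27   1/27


H(X|Y) = Σ_y p(y) H(X|Y=y)
  p(Y=0) = 14/27, H(X|Y=0) = 1.5774
  p(Y=1) = 8/27, H(X|Y=1) = 1.4056
  p(Y=2) = 5/27, H(X|Y=2) = 1.3710
H(X|Y) = 0.5185×1.5774 + 0.2963×1.4056 + 0.1852×1.3710 = 1.4883 bits


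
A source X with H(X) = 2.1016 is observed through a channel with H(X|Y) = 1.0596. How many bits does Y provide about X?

I(X;Y) = H(X) - H(X|Y)
I(X;Y) = 2.1016 - 1.0596 = 1.042 bits


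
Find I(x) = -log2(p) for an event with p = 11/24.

Information content I(x) = -log₂(p(x))
I = -log₂(11/24) = -log₂(0.4583)
I = 1.1255 bits


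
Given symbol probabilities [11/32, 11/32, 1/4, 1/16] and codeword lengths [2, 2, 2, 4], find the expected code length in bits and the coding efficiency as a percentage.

Average length L = Σ p_i × l_i = 2.1250 bits
Entropy H = 1.8091 bits
Efficiency η = H/L × 100% = 85.14%


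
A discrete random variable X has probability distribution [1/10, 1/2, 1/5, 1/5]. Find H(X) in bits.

H(X) = -Σ p(x) log₂ p(x)
  -1/10 × log₂(1/10) = 0.3322
  -1/2 × log₂(1/2) = 0.5000
  -1/5 × log₂(1/5) = 0.4644
  -1/5 × log₂(1/5) = 0.4644
H(X) = 1.7610 bits


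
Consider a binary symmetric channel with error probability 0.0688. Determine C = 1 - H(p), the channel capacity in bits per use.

For BSC with error probability p:
C = 1 - H(p) where H(p) is binary entropy
H(0.0688) = -0.0688 × log₂(0.0688) - 0.9312 × log₂(0.9312)
H(p) = 0.3614
C = 1 - 0.3614 = 0.6386 bits/use


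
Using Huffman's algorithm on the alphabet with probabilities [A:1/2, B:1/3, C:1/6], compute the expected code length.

Huffman tree construction:
Combine smallest probabilities repeatedly
Resulting codes:
  A: 0 (length 1)
  B: 11 (length 2)
  C: 10 (length 2)
Average length = Σ p(s) × length(s) = 1.5000 bits


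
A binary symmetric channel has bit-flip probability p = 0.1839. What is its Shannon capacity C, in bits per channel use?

For BSC with error probability p:
C = 1 - H(p) where H(p) is binary entropy
H(0.1839) = -0.1839 × log₂(0.1839) - 0.8161 × log₂(0.8161)
H(p) = 0.6885
C = 1 - 0.6885 = 0.3115 bits/use


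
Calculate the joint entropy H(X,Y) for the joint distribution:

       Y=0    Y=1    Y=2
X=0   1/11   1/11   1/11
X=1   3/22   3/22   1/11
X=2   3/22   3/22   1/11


H(X,Y) = -Σ p(x,y) log₂ p(x,y)
  p(0,0)=1/11: -0.0909 × log₂(0.0909) = 0.3145
  p(0,1)=1/11: -0.0909 × log₂(0.0909) = 0.3145
  p(0,2)=1/11: -0.0909 × log₂(0.0909) = 0.3145
  p(1,0)=3/22: -0.1364 × log₂(0.1364) = 0.3920
  p(1,1)=3/22: -0.1364 × log₂(0.1364) = 0.3920
  p(1,2)=1/11: -0.0909 × log₂(0.0909) = 0.3145
  p(2,0)=3/22: -0.1364 × log₂(0.1364) = 0.3920
  p(2,1)=3/22: -0.1364 × log₂(0.1364) = 0.3920
  p(2,2)=1/11: -0.0909 × log₂(0.0909) = 0.3145
H(X,Y) = 3.1404 bits


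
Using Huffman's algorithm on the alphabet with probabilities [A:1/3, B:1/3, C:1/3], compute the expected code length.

Huffman tree construction:
Combine smallest probabilities repeatedly
Resulting codes:
  A: 10 (length 2)
  B: 11 (length 2)
  C: 0 (length 1)
Average length = Σ p(s) × length(s) = 1.6667 bits


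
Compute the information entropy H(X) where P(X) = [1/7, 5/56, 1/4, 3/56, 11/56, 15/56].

H(X) = -Σ p(x) log₂ p(x)
  -1/7 × log₂(1/7) = 0.4011
  -5/56 × log₂(5/56) = 0.3112
  -1/4 × log₂(1/4) = 0.5000
  -3/56 × log₂(3/56) = 0.2262
  -11/56 × log₂(11/56) = 0.4612
  -15/56 × log₂(15/56) = 0.5091
H(X) = 2.4087 bits


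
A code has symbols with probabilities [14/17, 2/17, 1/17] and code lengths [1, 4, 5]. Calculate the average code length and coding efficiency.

Average length L = Σ p_i × l_i = 1.5882 bits
Entropy H = 0.8343 bits
Efficiency η = H/L × 100% = 52.53%


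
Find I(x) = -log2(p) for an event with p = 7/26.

Information content I(x) = -log₂(p(x))
I = -log₂(7/26) = -log₂(0.2692)
I = 1.8931 bits


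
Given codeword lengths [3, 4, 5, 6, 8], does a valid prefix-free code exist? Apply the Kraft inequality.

Kraft inequality: Σ 2^(-l_i) ≤ 1 for prefix-free code
Calculating: 2^(-3) + 2^(-4) + 2^(-5) + 2^(-6) + 2^(-8)
= 0.125 + 0.0625 + 0.03125 + 0.015625 + 0.00390625
= 0.2383
Since 0.2383 ≤ 1, prefix-free code exists


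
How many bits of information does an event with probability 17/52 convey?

Information content I(x) = -log₂(p(x))
I = -log₂(17/52) = -log₂(0.3269)
I = 1.6130 bits


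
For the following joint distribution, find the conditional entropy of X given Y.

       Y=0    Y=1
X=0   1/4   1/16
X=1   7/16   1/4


H(X|Y) = Σ_y p(y) H(X|Y=y)
  p(Y=0) = 11/16, H(X|Y=0) = 0.9457
  p(Y=1) = 5/16, H(X|Y=1) = 0.7219
H(X|Y) = 0.6875×0.9457 + 0.3125×0.7219 = 0.8757 bits


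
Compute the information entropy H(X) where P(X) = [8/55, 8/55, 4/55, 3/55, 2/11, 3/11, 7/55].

H(X) = -Σ p(x) log₂ p(x)
  -8/55 × log₂(8/55) = 0.4046
  -8/55 × log₂(8/55) = 0.4046
  -4/55 × log₂(4/55) = 0.2750
  -3/55 × log₂(3/55) = 0.2289
  -2/11 × log₂(2/11) = 0.4472
  -3/11 × log₂(3/11) = 0.5112
  -7/55 × log₂(7/55) = 0.3785
H(X) = 2.6499 bits


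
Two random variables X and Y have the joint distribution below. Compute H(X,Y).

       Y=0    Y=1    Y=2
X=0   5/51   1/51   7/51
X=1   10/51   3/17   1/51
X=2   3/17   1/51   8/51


H(X,Y) = -Σ p(x,y) log₂ p(x,y)
  p(0,0)=5/51: -0.0980 × log₂(0.0980) = 0.3285
  p(0,1)=1/51: -0.0196 × log₂(0.0196) = 0.1112
  p(0,2)=7/51: -0.1373 × log₂(0.1373) = 0.3932
  p(1,0)=10/51: -0.1961 × log₂(0.1961) = 0.4609
  p(1,1)=3/17: -0.1765 × log₂(0.1765) = 0.4416
  p(1,2)=1/51: -0.0196 × log₂(0.0196) = 0.1112
  p(2,0)=3/17: -0.1765 × log₂(0.1765) = 0.4416
  p(2,1)=1/51: -0.0196 × log₂(0.0196) = 0.1112
  p(2,2)=8/51: -0.1569 × log₂(0.1569) = 0.4192
H(X,Y) = 2.8187 bits


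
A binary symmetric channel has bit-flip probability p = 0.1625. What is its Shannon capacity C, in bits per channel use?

For BSC with error probability p:
C = 1 - H(p) where H(p) is binary entropy
H(0.1625) = -0.1625 × log₂(0.1625) - 0.8375 × log₂(0.8375)
H(p) = 0.6403
C = 1 - 0.6403 = 0.3597 bits/use


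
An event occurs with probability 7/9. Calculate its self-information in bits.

Information content I(x) = -log₂(p(x))
I = -log₂(7/9) = -log₂(0.7778)
I = 0.3626 bits


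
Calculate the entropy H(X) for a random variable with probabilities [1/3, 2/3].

H(X) = -Σ p(x) log₂ p(x)
  -1/3 × log₂(1/3) = 0.5283
  -2/3 × log₂(2/3) = 0.3900
H(X) = 0.9183 bits


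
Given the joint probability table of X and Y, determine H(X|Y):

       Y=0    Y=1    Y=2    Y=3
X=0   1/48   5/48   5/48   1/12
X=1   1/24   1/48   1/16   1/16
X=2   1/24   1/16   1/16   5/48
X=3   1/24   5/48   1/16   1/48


H(X|Y) = Σ_y p(y) H(X|Y=y)
  p(Y=0) = 7/48, H(X|Y=0) = 1.9502
  p(Y=1) = 7/24, H(X|Y=1) = 1.8092
  p(Y=2) = 7/24, H(X|Y=2) = 1.9592
  p(Y=3) = 13/48, H(X|Y=3) = 1.8262
H(X|Y) = 0.1458×1.9502 + 0.2917×1.8092 + 0.2917×1.9592 + 0.2708×1.8262 = 1.8781 bits


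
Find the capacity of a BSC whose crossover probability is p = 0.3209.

For BSC with error probability p:
C = 1 - H(p) where H(p) is binary entropy
H(0.3209) = -0.3209 × log₂(0.3209) - 0.6791 × log₂(0.6791)
H(p) = 0.9054
C = 1 - 0.9054 = 0.0946 bits/use


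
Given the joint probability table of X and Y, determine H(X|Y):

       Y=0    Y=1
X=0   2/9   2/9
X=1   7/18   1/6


H(X|Y) = Σ_y p(y) H(X|Y=y)
  p(Y=0) = 11/18, H(X|Y=0) = 0.9457
  p(Y=1) = 7/18, H(X|Y=1) = 0.9852
H(X|Y) = 0.6111×0.9457 + 0.3889×0.9852 = 0.9610 bits


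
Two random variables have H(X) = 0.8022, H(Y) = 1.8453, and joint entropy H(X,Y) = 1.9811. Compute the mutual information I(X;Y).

I(X;Y) = H(X) + H(Y) - H(X,Y)
I(X;Y) = 0.8022 + 1.8453 - 1.9811 = 0.6664 bits


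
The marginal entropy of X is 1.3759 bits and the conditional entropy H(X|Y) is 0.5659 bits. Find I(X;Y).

I(X;Y) = H(X) - H(X|Y)
I(X;Y) = 1.3759 - 0.5659 = 0.81 bits


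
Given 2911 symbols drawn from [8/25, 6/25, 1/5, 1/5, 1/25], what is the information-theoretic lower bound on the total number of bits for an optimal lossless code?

Entropy H = 2.1347 bits/symbol
Minimum bits = H × n = 2.1347 × 2911
= 6214.09 bits


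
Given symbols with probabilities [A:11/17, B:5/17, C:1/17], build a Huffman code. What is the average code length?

Huffman tree construction:
Combine smallest probabilities repeatedly
Resulting codes:
  A: 1 (length 1)
  B: 01 (length 2)
  C: 00 (length 2)
Average length = Σ p(s) × length(s) = 1.3529 bits


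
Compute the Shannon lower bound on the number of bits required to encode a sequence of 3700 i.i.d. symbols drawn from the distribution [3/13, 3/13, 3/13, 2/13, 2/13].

Entropy H = 2.2955 bits/symbol
Minimum bits = H × n = 2.2955 × 3700
= 8493.22 bits


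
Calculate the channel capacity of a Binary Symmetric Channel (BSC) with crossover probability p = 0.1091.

For BSC with error probability p:
C = 1 - H(p) where H(p) is binary entropy
H(0.1091) = -0.1091 × log₂(0.1091) - 0.8909 × log₂(0.8909)
H(p) = 0.4972
C = 1 - 0.4972 = 0.5028 bits/use


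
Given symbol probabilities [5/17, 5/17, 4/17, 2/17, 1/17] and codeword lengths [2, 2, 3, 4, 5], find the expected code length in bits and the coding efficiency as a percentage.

Average length L = Σ p_i × l_i = 2.6471 bits
Entropy H = 2.1334 bits
Efficiency η = H/L × 100% = 80.59%


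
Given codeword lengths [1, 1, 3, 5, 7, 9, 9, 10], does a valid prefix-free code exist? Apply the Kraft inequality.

Kraft inequality: Σ 2^(-l_i) ≤ 1 for prefix-free code
Calculating: 2^(-1) + 2^(-1) + 2^(-3) + 2^(-5) + 2^(-7) + 2^(-9) + 2^(-9) + 2^(-10)
= 0.5 + 0.5 + 0.125 + 0.03125 + 0.0078125 + 0.001953125 + 0.001953125 + 0.0009765625
= 1.1689
Since 1.1689 > 1, prefix-free code does not exist


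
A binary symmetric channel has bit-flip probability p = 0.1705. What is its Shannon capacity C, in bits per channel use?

For BSC with error probability p:
C = 1 - H(p) where H(p) is binary entropy
H(0.1705) = -0.1705 × log₂(0.1705) - 0.8295 × log₂(0.8295)
H(p) = 0.6588
C = 1 - 0.6588 = 0.3412 bits/use


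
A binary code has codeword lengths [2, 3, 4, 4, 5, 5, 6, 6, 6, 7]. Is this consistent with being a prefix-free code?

Kraft inequality: Σ 2^(-l_i) ≤ 1 for prefix-free code
Calculating: 2^(-2) + 2^(-3) + 2^(-4) + 2^(-4) + 2^(-5) + 2^(-5) + 2^(-6) + 2^(-6) + 2^(-6) + 2^(-7)
= 0.25 + 0.125 + 0.0625 + 0.0625 + 0.03125 + 0.03125 + 0.015625 + 0.015625 + 0.015625 + 0.0078125
= 0.6172
Since 0.6172 ≤ 1, prefix-free code exists


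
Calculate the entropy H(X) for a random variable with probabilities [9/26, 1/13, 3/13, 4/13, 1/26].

H(X) = -Σ p(x) log₂ p(x)
  -9/26 × log₂(9/26) = 0.5298
  -1/13 × log₂(1/13) = 0.2846
  -3/13 × log₂(3/13) = 0.4882
  -4/13 × log₂(4/13) = 0.5232
  -1/26 × log₂(1/26) = 0.1808
H(X) = 2.0066 bits


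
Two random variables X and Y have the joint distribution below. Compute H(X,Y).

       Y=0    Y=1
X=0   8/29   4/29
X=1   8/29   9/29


H(X,Y) = -Σ p(x,y) log₂ p(x,y)
  p(0,0)=8/29: -0.2759 × log₂(0.2759) = 0.5125
  p(0,1)=4/29: -0.1379 × log₂(0.1379) = 0.3942
  p(1,0)=8/29: -0.2759 × log₂(0.2759) = 0.5125
  p(1,1)=9/29: -0.3103 × log₂(0.3103) = 0.5239
H(X,Y) = 1.9432 bits


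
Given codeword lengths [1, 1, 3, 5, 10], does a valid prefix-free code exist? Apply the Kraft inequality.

Kraft inequality: Σ 2^(-l_i) ≤ 1 for prefix-free code
Calculating: 2^(-1) + 2^(-1) + 2^(-3) + 2^(-5) + 2^(-10)
= 0.5 + 0.5 + 0.125 + 0.03125 + 0.0009765625
= 1.1572
Since 1.1572 > 1, prefix-free code does not exist


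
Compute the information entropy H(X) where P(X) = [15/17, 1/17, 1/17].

H(X) = -Σ p(x) log₂ p(x)
  -15/17 × log₂(15/17) = 0.1593
  -1/17 × log₂(1/17) = 0.2404
  -1/17 × log₂(1/17) = 0.2404
H(X) = 0.6402 bits


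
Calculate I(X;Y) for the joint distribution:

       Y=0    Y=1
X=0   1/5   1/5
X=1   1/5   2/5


H(X) = 0.9710, H(Y) = 0.9710, H(X,Y) = 1.9219
I(X;Y) = H(X) + H(Y) - H(X,Y) = 0.0200 bits


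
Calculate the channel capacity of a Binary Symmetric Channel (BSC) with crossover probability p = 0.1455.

For BSC with error probability p:
C = 1 - H(p) where H(p) is binary entropy
H(0.1455) = -0.1455 × log₂(0.1455) - 0.8545 × log₂(0.8545)
H(p) = 0.5985
C = 1 - 0.5985 = 0.4015 bits/use


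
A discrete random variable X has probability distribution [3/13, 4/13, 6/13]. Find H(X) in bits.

H(X) = -Σ p(x) log₂ p(x)
  -3/13 × log₂(3/13) = 0.4882
  -4/13 × log₂(4/13) = 0.5232
  -6/13 × log₂(6/13) = 0.5148
H(X) = 1.5262 bits


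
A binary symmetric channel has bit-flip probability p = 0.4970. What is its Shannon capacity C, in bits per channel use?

For BSC with error probability p:
C = 1 - H(p) where H(p) is binary entropy
H(0.4970) = -0.4970 × log₂(0.4970) - 0.5030 × log₂(0.5030)
H(p) = 1.0000
C = 1 - 1.0000 = 0.0000 bits/use


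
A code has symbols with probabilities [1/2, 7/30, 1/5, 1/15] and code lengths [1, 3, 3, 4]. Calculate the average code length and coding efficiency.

Average length L = Σ p_i × l_i = 2.0667 bits
Entropy H = 1.7147 bits
Efficiency η = H/L × 100% = 82.97%


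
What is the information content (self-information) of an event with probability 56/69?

Information content I(x) = -log₂(p(x))
I = -log₂(56/69) = -log₂(0.8116)
I = 0.3012 bits


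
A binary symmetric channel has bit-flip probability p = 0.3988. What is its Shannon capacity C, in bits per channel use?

For BSC with error probability p:
C = 1 - H(p) where H(p) is binary entropy
H(0.3988) = -0.3988 × log₂(0.3988) - 0.6012 × log₂(0.6012)
H(p) = 0.9702
C = 1 - 0.9702 = 0.0298 bits/use


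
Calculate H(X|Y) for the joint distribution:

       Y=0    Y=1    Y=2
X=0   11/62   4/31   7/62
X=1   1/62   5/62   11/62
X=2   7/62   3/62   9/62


H(X|Y) = Σ_y p(y) H(X|Y=y)
  p(Y=0) = 19/62, H(X|Y=0) = 1.2108
  p(Y=1) = 8/31, H(X|Y=1) = 1.4772
  p(Y=2) = 27/62, H(X|Y=2) = 1.5610
H(X|Y) = 0.3065×1.2108 + 0.2581×1.4772 + 0.4355×1.5610 = 1.4321 bits


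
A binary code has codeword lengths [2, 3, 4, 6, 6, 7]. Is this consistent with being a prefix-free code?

Kraft inequality: Σ 2^(-l_i) ≤ 1 for prefix-free code
Calculating: 2^(-2) + 2^(-3) + 2^(-4) + 2^(-6) + 2^(-6) + 2^(-7)
= 0.25 + 0.125 + 0.0625 + 0.015625 + 0.015625 + 0.0078125
= 0.4766
Since 0.4766 ≤ 1, prefix-free code exists


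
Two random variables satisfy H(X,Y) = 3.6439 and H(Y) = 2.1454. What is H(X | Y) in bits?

Chain rule: H(X,Y) = H(X|Y) + H(Y)
H(X|Y) = H(X,Y) - H(Y) = 3.6439 - 2.1454 = 1.4985 bits


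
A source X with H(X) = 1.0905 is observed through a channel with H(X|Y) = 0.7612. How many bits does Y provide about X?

I(X;Y) = H(X) - H(X|Y)
I(X;Y) = 1.0905 - 0.7612 = 0.3293 bits


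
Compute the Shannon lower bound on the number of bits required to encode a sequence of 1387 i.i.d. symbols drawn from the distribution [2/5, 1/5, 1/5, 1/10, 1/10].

Entropy H = 2.1219 bits/symbol
Minimum bits = H × n = 2.1219 × 1387
= 2943.11 bits


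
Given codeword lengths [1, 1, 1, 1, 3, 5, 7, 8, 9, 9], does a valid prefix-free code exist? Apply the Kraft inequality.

Kraft inequality: Σ 2^(-l_i) ≤ 1 for prefix-free code
Calculating: 2^(-1) + 2^(-1) + 2^(-1) + 2^(-1) + 2^(-3) + 2^(-5) + 2^(-7) + 2^(-8) + 2^(-9) + 2^(-9)
= 0.5 + 0.5 + 0.5 + 0.5 + 0.125 + 0.03125 + 0.0078125 + 0.00390625 + 0.001953125 + 0.001953125
= 2.1719
Since 2.1719 > 1, prefix-free code does not exist


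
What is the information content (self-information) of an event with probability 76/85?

Information content I(x) = -log₂(p(x))
I = -log₂(76/85) = -log₂(0.8941)
I = 0.1615 bits


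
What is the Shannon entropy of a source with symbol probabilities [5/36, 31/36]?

H(X) = -Σ p(x) log₂ p(x)
  -5/36 × log₂(5/36) = 0.3956
  -31/36 × log₂(31/36) = 0.1858
H(X) = 0.5813 bits


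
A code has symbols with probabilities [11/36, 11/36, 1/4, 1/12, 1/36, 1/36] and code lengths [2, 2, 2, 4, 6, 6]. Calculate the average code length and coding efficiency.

Average length L = Σ p_i × l_i = 2.3889 bits
Entropy H = 2.1313 bits
Efficiency η = H/L × 100% = 89.22%


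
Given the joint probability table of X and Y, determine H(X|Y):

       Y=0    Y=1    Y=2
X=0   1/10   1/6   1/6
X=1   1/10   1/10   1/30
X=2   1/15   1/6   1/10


H(X|Y) = Σ_y p(y) H(X|Y=y)
  p(Y=0) = 4/15, H(X|Y=0) = 1.5613
  p(Y=1) = 13/30, H(X|Y=1) = 1.5486
  p(Y=2) = 3/10, H(X|Y=2) = 1.3516
H(X|Y) = 0.2667×1.5613 + 0.4333×1.5486 + 0.3000×1.3516 = 1.4929 bits


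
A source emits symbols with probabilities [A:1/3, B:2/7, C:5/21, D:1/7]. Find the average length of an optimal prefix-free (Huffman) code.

Huffman tree construction:
Combine smallest probabilities repeatedly
Resulting codes:
  A: 11 (length 2)
  B: 10 (length 2)
  C: 01 (length 2)
  D: 00 (length 2)
Average length = Σ p(s) × length(s) = 2.0000 bits


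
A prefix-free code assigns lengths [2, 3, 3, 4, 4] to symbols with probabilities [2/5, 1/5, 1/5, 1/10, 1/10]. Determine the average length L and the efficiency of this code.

Average length L = Σ p_i × l_i = 2.8000 bits
Entropy H = 2.1219 bits
Efficiency η = H/L × 100% = 75.78%


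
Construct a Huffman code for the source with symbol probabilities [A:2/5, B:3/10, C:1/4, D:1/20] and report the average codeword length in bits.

Huffman tree construction:
Combine smallest probabilities repeatedly
Resulting codes:
  A: 0 (length 1)
  B: 10 (length 2)
  C: 111 (length 3)
  D: 110 (length 3)
Average length = Σ p(s) × length(s) = 1.9000 bits


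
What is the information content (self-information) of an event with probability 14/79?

Information content I(x) = -log₂(p(x))
I = -log₂(14/79) = -log₂(0.1772)
I = 2.4964 bits


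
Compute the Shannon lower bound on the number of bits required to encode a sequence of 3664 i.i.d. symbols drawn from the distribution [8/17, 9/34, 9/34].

Entropy H = 1.5269 bits/symbol
Minimum bits = H × n = 1.5269 × 3664
= 5594.61 bits


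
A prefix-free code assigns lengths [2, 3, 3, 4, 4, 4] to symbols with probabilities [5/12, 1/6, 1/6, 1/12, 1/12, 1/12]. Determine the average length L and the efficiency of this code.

Average length L = Σ p_i × l_i = 2.8333 bits
Entropy H = 2.2842 bits
Efficiency η = H/L × 100% = 80.62%


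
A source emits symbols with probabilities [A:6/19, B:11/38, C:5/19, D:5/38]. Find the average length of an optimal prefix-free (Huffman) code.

Huffman tree construction:
Combine smallest probabilities repeatedly
Resulting codes:
  A: 11 (length 2)
  B: 10 (length 2)
  C: 01 (length 2)
  D: 00 (length 2)
Average length = Σ p(s) × length(s) = 2.0000 bits


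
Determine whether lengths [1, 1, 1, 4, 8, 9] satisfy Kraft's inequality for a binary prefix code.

Kraft inequality: Σ 2^(-l_i) ≤ 1 for prefix-free code
Calculating: 2^(-1) + 2^(-1) + 2^(-1) + 2^(-4) + 2^(-8) + 2^(-9)
= 0.5 + 0.5 + 0.5 + 0.0625 + 0.00390625 + 0.001953125
= 1.5684
Since 1.5684 > 1, prefix-free code does not exist


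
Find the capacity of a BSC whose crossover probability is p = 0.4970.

For BSC with error probability p:
C = 1 - H(p) where H(p) is binary entropy
H(0.4970) = -0.4970 × log₂(0.4970) - 0.5030 × log₂(0.5030)
H(p) = 1.0000
C = 1 - 1.0000 = 0.0000 bits/use


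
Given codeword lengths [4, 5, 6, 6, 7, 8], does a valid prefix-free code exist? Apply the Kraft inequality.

Kraft inequality: Σ 2^(-l_i) ≤ 1 for prefix-free code
Calculating: 2^(-4) + 2^(-5) + 2^(-6) + 2^(-6) + 2^(-7) + 2^(-8)
= 0.0625 + 0.03125 + 0.015625 + 0.015625 + 0.0078125 + 0.00390625
= 0.1367
Since 0.1367 ≤ 1, prefix-free code exists


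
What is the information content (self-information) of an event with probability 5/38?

Information content I(x) = -log₂(p(x))
I = -log₂(5/38) = -log₂(0.1316)
I = 2.9260 bits


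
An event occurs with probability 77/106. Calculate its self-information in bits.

Information content I(x) = -log₂(p(x))
I = -log₂(77/106) = -log₂(0.7264)
I = 0.4611 bits


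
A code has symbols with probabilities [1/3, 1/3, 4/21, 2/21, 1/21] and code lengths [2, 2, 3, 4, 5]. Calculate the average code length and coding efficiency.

Average length L = Σ p_i × l_i = 2.5238 bits
Entropy H = 2.0446 bits
Efficiency η = H/L × 100% = 81.01%


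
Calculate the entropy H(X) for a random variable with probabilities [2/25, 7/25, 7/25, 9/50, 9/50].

H(X) = -Σ p(x) log₂ p(x)
  -2/25 × log₂(2/25) = 0.2915
  -7/25 × log₂(7/25) = 0.5142
  -7/25 × log₂(7/25) = 0.5142
  -9/50 × log₂(9/50) = 0.4453
  -9/50 × log₂(9/50) = 0.4453
H(X) = 2.2106 bits


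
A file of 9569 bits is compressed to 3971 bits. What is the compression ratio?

Compression ratio = Original / Compressed
= 9569 / 3971 = 2.41:1


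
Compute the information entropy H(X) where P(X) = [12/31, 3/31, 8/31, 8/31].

H(X) = -Σ p(x) log₂ p(x)
  -12/31 × log₂(12/31) = 0.5300
  -3/31 × log₂(3/31) = 0.3261
  -8/31 × log₂(8/31) = 0.5043
  -8/31 × log₂(8/31) = 0.5043
H(X) = 1.8647 bits


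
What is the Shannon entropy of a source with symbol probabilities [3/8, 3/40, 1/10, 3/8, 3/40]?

H(X) = -Σ p(x) log₂ p(x)
  -3/8 × log₂(3/8) = 0.5306
  -3/40 × log₂(3/40) = 0.2803
  -1/10 × log₂(1/10) = 0.3322
  -3/8 × log₂(3/8) = 0.5306
  -3/40 × log₂(3/40) = 0.2803
H(X) = 1.9540 bits


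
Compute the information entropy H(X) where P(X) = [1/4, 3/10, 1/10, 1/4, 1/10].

H(X) = -Σ p(x) log₂ p(x)
  -1/4 × log₂(1/4) = 0.5000
  -3/10 × log₂(3/10) = 0.5211
  -1/10 × log₂(1/10) = 0.3322
  -1/4 × log₂(1/4) = 0.5000
  -1/10 × log₂(1/10) = 0.3322
H(X) = 2.1855 bits


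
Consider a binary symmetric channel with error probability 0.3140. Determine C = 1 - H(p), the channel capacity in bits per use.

For BSC with error probability p:
C = 1 - H(p) where H(p) is binary entropy
H(0.3140) = -0.3140 × log₂(0.3140) - 0.6860 × log₂(0.6860)
H(p) = 0.8977
C = 1 - 0.8977 = 0.1023 bits/use


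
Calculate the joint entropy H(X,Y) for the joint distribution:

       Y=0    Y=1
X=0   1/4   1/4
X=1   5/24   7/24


H(X,Y) = -Σ p(x,y) log₂ p(x,y)
  p(0,0)=1/4: -0.2500 × log₂(0.2500) = 0.5000
  p(0,1)=1/4: -0.2500 × log₂(0.2500) = 0.5000
  p(1,0)=5/24: -0.2083 × log₂(0.2083) = 0.4715
  p(1,1)=7/24: -0.2917 × log₂(0.2917) = 0.5185
H(X,Y) = 1.9899 bits


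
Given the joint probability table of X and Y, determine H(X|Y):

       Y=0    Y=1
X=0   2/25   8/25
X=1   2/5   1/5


H(X|Y) = Σ_y p(y) H(X|Y=y)
  p(Y=0) = 12/25, H(X|Y=0) = 0.6500
  p(Y=1) = 13/25, H(X|Y=1) = 0.9612
H(X|Y) = 0.4800×0.6500 + 0.5200×0.9612 = 0.8119 bits


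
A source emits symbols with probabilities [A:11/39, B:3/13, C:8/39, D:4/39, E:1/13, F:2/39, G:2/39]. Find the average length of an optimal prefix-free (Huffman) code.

Huffman tree construction:
Combine smallest probabilities repeatedly
Resulting codes:
  A: 10 (length 2)
  B: 01 (length 2)
  C: 00 (length 2)
  D: 1111 (length 4)
  E: 1110 (length 4)
  F: 1100 (length 4)
  G: 1101 (length 4)
Average length = Σ p(s) × length(s) = 2.5641 bits


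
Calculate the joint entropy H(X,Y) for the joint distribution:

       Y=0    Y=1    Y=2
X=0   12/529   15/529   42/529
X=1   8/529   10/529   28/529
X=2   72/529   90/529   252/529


H(X,Y) = -Σ p(x,y) log₂ p(x,y)
  p(0,0)=12/529: -0.0227 × log₂(0.0227) = 0.1239
  p(0,1)=15/529: -0.0284 × log₂(0.0284) = 0.1458
  p(0,2)=42/529: -0.0794 × log₂(0.0794) = 0.2902
  p(1,0)=8/529: -0.0151 × log₂(0.0151) = 0.0914
  p(1,1)=10/529: -0.0189 × log₂(0.0189) = 0.1082
  p(1,2)=28/529: -0.0529 × log₂(0.0529) = 0.2244
  p(2,0)=72/529: -0.1361 × log₂(0.1361) = 0.3916
  p(2,1)=90/529: -0.1701 × log₂(0.1701) = 0.4347
  p(2,2)=252/529: -0.4764 × log₂(0.4764) = 0.5096
H(X,Y) = 2.3199 bits


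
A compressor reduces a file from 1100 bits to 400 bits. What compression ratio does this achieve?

Compression ratio = Original / Compressed
= 1100 / 400 = 2.75:1


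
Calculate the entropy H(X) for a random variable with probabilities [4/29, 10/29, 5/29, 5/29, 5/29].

H(X) = -Σ p(x) log₂ p(x)
  -4/29 × log₂(4/29) = 0.3942
  -10/29 × log₂(10/29) = 0.5297
  -5/29 × log₂(5/29) = 0.4373
  -5/29 × log₂(5/29) = 0.4373
  -5/29 × log₂(5/29) = 0.4373
H(X) = 2.2356 bits


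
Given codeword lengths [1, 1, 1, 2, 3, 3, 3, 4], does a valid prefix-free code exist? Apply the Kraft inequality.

Kraft inequality: Σ 2^(-l_i) ≤ 1 for prefix-free code
Calculating: 2^(-1) + 2^(-1) + 2^(-1) + 2^(-2) + 2^(-3) + 2^(-3) + 2^(-3) + 2^(-4)
= 0.5 + 0.5 + 0.5 + 0.25 + 0.125 + 0.125 + 0.125 + 0.0625
= 2.1875
Since 2.1875 > 1, prefix-free code does not exist


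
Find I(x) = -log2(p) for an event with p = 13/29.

Information content I(x) = -log₂(p(x))
I = -log₂(13/29) = -log₂(0.4483)
I = 1.1575 bits


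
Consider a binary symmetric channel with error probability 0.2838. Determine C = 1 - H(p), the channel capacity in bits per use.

For BSC with error probability p:
C = 1 - H(p) where H(p) is binary entropy
H(0.2838) = -0.2838 × log₂(0.2838) - 0.7162 × log₂(0.7162)
H(p) = 0.8606
C = 1 - 0.8606 = 0.1394 bits/use


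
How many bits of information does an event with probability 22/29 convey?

Information content I(x) = -log₂(p(x))
I = -log₂(22/29) = -log₂(0.7586)
I = 0.3985 bits


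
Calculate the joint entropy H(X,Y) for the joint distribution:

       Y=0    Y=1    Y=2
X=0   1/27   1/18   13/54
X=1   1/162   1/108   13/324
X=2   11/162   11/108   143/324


H(X,Y) = -Σ p(x,y) log₂ p(x,y)
  p(0,0)=1/27: -0.0370 × log₂(0.0370) = 0.1761
  p(0,1)=1/18: -0.0556 × log₂(0.0556) = 0.2317
  p(0,2)=13/54: -0.2407 × log₂(0.2407) = 0.4946
  p(1,0)=1/162: -0.0062 × log₂(0.0062) = 0.0453
  p(1,1)=1/108: -0.0093 × log₂(0.0093) = 0.0625
  p(1,2)=13/324: -0.0401 × log₂(0.0401) = 0.1861
  p(2,0)=11/162: -0.0679 × log₂(0.0679) = 0.2635
  p(2,1)=11/108: -0.1019 × log₂(0.1019) = 0.3356
  p(2,2)=143/324: -0.4414 × log₂(0.4414) = 0.5208
H(X,Y) = 2.3163 bits


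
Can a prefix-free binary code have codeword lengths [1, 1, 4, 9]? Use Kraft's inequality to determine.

Kraft inequality: Σ 2^(-l_i) ≤ 1 for prefix-free code
Calculating: 2^(-1) + 2^(-1) + 2^(-4) + 2^(-9)
= 0.5 + 0.5 + 0.0625 + 0.001953125
= 1.0645
Since 1.0645 > 1, prefix-free code does not exist


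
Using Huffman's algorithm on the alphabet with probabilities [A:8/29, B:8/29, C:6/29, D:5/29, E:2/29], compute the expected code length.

Huffman tree construction:
Combine smallest probabilities repeatedly
Resulting codes:
  A: 10 (length 2)
  B: 11 (length 2)
  C: 00 (length 2)
  D: 011 (length 3)
  E: 010 (length 3)
Average length = Σ p(s) × length(s) = 2.2414 bits


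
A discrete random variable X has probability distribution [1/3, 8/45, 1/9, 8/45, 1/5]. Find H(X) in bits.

H(X) = -Σ p(x) log₂ p(x)
  -1/3 × log₂(1/3) = 0.5283
  -8/45 × log₂(8/45) = 0.4430
  -1/9 × log₂(1/9) = 0.3522
  -8/45 × log₂(8/45) = 0.4430
  -1/5 × log₂(1/5) = 0.4644
H(X) = 2.2309 bits


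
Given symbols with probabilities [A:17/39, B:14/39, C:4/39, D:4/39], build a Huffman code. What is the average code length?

Huffman tree construction:
Combine smallest probabilities repeatedly
Resulting codes:
  A: 0 (length 1)
  B: 11 (length 2)
  C: 100 (length 3)
  D: 101 (length 3)
Average length = Σ p(s) × length(s) = 1.7692 bits


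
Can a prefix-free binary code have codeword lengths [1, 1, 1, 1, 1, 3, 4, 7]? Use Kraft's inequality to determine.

Kraft inequality: Σ 2^(-l_i) ≤ 1 for prefix-free code
Calculating: 2^(-1) + 2^(-1) + 2^(-1) + 2^(-1) + 2^(-1) + 2^(-3) + 2^(-4) + 2^(-7)
= 0.5 + 0.5 + 0.5 + 0.5 + 0.5 + 0.125 + 0.0625 + 0.0078125
= 2.6953
Since 2.6953 > 1, prefix-free code does not exist


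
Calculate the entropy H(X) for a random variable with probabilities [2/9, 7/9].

H(X) = -Σ p(x) log₂ p(x)
  -2/9 × log₂(2/9) = 0.4822
  -7/9 × log₂(7/9) = 0.2820
H(X) = 0.7642 bits


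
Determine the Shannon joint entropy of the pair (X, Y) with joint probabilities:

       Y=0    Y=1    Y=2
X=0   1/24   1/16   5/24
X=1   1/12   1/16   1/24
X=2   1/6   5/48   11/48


H(X,Y) = -Σ p(x,y) log₂ p(x,y)
  p(0,0)=1/24: -0.0417 × log₂(0.0417) = 0.1910
  p(0,1)=1/16: -0.0625 × log₂(0.0625) = 0.2500
  p(0,2)=5/24: -0.2083 × log₂(0.2083) = 0.4715
  p(1,0)=1/12: -0.0833 × log₂(0.0833) = 0.2987
  p(1,1)=1/16: -0.0625 × log₂(0.0625) = 0.2500
  p(1,2)=1/24: -0.0417 × log₂(0.0417) = 0.1910
  p(2,0)=1/6: -0.1667 × log₂(0.1667) = 0.4308
  p(2,1)=5/48: -0.1042 × log₂(0.1042) = 0.3399
  p(2,2)=11/48: -0.2292 × log₂(0.2292) = 0.4871
H(X,Y) = 2.9101 bits


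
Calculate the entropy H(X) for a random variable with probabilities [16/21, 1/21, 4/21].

H(X) = -Σ p(x) log₂ p(x)
  -16/21 × log₂(16/21) = 0.2989
  -1/21 × log₂(1/21) = 0.2092
  -4/21 × log₂(4/21) = 0.4557
H(X) = 0.9637 bits


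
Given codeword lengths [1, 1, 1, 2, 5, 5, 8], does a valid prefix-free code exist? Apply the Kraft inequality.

Kraft inequality: Σ 2^(-l_i) ≤ 1 for prefix-free code
Calculating: 2^(-1) + 2^(-1) + 2^(-1) + 2^(-2) + 2^(-5) + 2^(-5) + 2^(-8)
= 0.5 + 0.5 + 0.5 + 0.25 + 0.03125 + 0.03125 + 0.00390625
= 1.8164
Since 1.8164 > 1, prefix-free code does not exist


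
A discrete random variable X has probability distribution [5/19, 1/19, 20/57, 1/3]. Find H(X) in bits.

H(X) = -Σ p(x) log₂ p(x)
  -5/19 × log₂(5/19) = 0.5068
  -1/19 × log₂(1/19) = 0.2236
  -20/57 × log₂(20/57) = 0.5302
  -1/3 × log₂(1/3) = 0.5283
H(X) = 1.7889 bits


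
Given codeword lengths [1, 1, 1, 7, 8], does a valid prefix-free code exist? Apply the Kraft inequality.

Kraft inequality: Σ 2^(-l_i) ≤ 1 for prefix-free code
Calculating: 2^(-1) + 2^(-1) + 2^(-1) + 2^(-7) + 2^(-8)
= 0.5 + 0.5 + 0.5 + 0.0078125 + 0.00390625
= 1.5117
Since 1.5117 > 1, prefix-free code does not exist


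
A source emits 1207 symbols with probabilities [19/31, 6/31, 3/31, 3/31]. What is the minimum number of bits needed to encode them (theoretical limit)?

Entropy H = 1.5435 bits/symbol
Minimum bits = H × n = 1.5435 × 1207
= 1863.06 bits


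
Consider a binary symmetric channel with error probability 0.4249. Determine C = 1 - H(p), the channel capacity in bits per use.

For BSC with error probability p:
C = 1 - H(p) where H(p) is binary entropy
H(0.4249) = -0.4249 × log₂(0.4249) - 0.5751 × log₂(0.5751)
H(p) = 0.9837
C = 1 - 0.9837 = 0.0163 bits/use


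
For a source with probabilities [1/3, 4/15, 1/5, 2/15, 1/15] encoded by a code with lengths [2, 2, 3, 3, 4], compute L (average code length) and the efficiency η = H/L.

Average length L = Σ p_i × l_i = 2.4667 bits
Entropy H = 2.1493 bits
Efficiency η = H/L × 100% = 87.13%


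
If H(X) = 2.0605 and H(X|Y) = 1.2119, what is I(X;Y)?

I(X;Y) = H(X) - H(X|Y)
I(X;Y) = 2.0605 - 1.2119 = 0.8486 bits


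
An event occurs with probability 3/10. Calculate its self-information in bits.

Information content I(x) = -log₂(p(x))
I = -log₂(3/10) = -log₂(0.3000)
I = 1.7370 bits


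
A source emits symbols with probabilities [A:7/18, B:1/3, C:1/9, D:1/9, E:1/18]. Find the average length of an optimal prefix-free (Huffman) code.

Huffman tree construction:
Combine smallest probabilities repeatedly
Resulting codes:
  A: 0 (length 1)
  B: 11 (length 2)
  C: 1011 (length 4)
  D: 100 (length 3)
  E: 1010 (length 4)
Average length = Σ p(s) × length(s) = 2.0556 bits


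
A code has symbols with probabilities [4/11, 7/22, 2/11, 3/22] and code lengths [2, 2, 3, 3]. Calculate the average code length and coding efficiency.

Average length L = Σ p_i × l_i = 2.3182 bits
Entropy H = 1.8955 bits
Efficiency η = H/L × 100% = 81.77%


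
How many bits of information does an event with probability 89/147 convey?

Information content I(x) = -log₂(p(x))
I = -log₂(89/147) = -log₂(0.6054)
I = 0.7239 bits


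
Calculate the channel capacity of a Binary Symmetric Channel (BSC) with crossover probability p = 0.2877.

For BSC with error probability p:
C = 1 - H(p) where H(p) is binary entropy
H(0.2877) = -0.2877 × log₂(0.2877) - 0.7123 × log₂(0.7123)
H(p) = 0.8657
C = 1 - 0.8657 = 0.1343 bits/use


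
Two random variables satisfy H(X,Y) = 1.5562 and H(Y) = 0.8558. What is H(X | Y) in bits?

Chain rule: H(X,Y) = H(X|Y) + H(Y)
H(X|Y) = H(X,Y) - H(Y) = 1.5562 - 0.8558 = 0.7004 bits


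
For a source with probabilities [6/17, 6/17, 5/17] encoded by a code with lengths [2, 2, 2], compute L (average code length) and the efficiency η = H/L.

Average length L = Σ p_i × l_i = 2.0000 bits
Entropy H = 1.5799 bits
Efficiency η = H/L × 100% = 78.99%


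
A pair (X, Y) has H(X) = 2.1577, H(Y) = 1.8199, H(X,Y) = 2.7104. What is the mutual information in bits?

I(X;Y) = H(X) + H(Y) - H(X,Y)
I(X;Y) = 2.1577 + 1.8199 - 2.7104 = 1.2672 bits


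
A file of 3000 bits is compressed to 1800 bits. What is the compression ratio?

Compression ratio = Original / Compressed
= 3000 / 1800 = 1.67:1


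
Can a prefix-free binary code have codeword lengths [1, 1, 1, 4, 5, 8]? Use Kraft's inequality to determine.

Kraft inequality: Σ 2^(-l_i) ≤ 1 for prefix-free code
Calculating: 2^(-1) + 2^(-1) + 2^(-1) + 2^(-4) + 2^(-5) + 2^(-8)
= 0.5 + 0.5 + 0.5 + 0.0625 + 0.03125 + 0.00390625
= 1.5977
Since 1.5977 > 1, prefix-free code does not exist


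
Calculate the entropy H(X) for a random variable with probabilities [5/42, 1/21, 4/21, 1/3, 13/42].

H(X) = -Σ p(x) log₂ p(x)
  -5/42 × log₂(5/42) = 0.3655
  -1/21 × log₂(1/21) = 0.2092
  -4/21 × log₂(4/21) = 0.4557
  -1/3 × log₂(1/3) = 0.5283
  -13/42 × log₂(13/42) = 0.5237
H(X) = 2.0824 bits


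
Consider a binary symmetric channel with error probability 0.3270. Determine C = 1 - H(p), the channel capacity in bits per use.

For BSC with error probability p:
C = 1 - H(p) where H(p) is binary entropy
H(0.3270) = -0.3270 × log₂(0.3270) - 0.6730 × log₂(0.6730)
H(p) = 0.9118
C = 1 - 0.9118 = 0.0882 bits/use


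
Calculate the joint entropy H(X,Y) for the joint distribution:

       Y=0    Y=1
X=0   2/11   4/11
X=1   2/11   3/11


H(X,Y) = -Σ p(x,y) log₂ p(x,y)
  p(0,0)=2/11: -0.1818 × log₂(0.1818) = 0.4472
  p(0,1)=4/11: -0.3636 × log₂(0.3636) = 0.5307
  p(1,0)=2/11: -0.1818 × log₂(0.1818) = 0.4472
  p(1,1)=3/11: -0.2727 × log₂(0.2727) = 0.5112
H(X,Y) = 1.9363 bits


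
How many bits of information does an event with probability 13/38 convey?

Information content I(x) = -log₂(p(x))
I = -log₂(13/38) = -log₂(0.3421)
I = 1.5475 bits


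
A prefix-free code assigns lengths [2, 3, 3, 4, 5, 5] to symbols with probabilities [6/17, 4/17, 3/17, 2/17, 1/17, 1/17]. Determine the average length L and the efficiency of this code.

Average length L = Σ p_i × l_i = 3.0000 bits
Entropy H = 2.3072 bits
Efficiency η = H/L × 100% = 76.91%


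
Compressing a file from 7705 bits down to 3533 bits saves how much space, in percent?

Space savings = (1 - Compressed/Original) × 100%
= (1 - 3533/7705) × 100%
= 54.15%


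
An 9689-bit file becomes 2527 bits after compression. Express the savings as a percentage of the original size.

Space savings = (1 - Compressed/Original) × 100%
= (1 - 2527/9689) × 100%
= 73.92%


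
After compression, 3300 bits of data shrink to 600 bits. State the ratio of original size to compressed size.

Compression ratio = Original / Compressed
= 3300 / 600 = 5.50:1


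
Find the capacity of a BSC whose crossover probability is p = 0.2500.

For BSC with error probability p:
C = 1 - H(p) where H(p) is binary entropy
H(0.2500) = -0.2500 × log₂(0.2500) - 0.7500 × log₂(0.7500)
H(p) = 0.8113
C = 1 - 0.8113 = 0.1887 bits/use


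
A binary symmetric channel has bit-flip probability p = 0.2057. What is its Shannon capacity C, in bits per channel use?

For BSC with error probability p:
C = 1 - H(p) where H(p) is binary entropy
H(0.2057) = -0.2057 × log₂(0.2057) - 0.7943 × log₂(0.7943)
H(p) = 0.7332
C = 1 - 0.7332 = 0.2668 bits/use


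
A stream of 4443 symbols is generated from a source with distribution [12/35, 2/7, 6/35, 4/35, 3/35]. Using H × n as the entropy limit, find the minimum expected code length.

Entropy H = 2.1435 bits/symbol
Minimum bits = H × n = 2.1435 × 4443
= 9523.43 bits


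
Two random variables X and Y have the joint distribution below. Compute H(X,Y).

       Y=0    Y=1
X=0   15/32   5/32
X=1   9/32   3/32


H(X,Y) = -Σ p(x,y) log₂ p(x,y)
  p(0,0)=15/32: -0.4688 × log₂(0.4688) = 0.5124
  p(0,1)=5/32: -0.1562 × log₂(0.1562) = 0.4184
  p(1,0)=9/32: -0.2812 × log₂(0.2812) = 0.5147
  p(1,1)=3/32: -0.0938 × log₂(0.0938) = 0.3202
H(X,Y) = 1.7657 bits


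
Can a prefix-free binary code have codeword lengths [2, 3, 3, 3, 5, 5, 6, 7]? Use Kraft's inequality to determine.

Kraft inequality: Σ 2^(-l_i) ≤ 1 for prefix-free code
Calculating: 2^(-2) + 2^(-3) + 2^(-3) + 2^(-3) + 2^(-5) + 2^(-5) + 2^(-6) + 2^(-7)
= 0.25 + 0.125 + 0.125 + 0.125 + 0.03125 + 0.03125 + 0.015625 + 0.0078125
= 0.7109
Since 0.7109 ≤ 1, prefix-free code exists


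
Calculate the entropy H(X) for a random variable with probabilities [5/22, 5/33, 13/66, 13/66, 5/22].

H(X) = -Σ p(x) log₂ p(x)
  -5/22 × log₂(5/22) = 0.4858
  -5/33 × log₂(5/33) = 0.4125
  -13/66 × log₂(13/66) = 0.4617
  -13/66 × log₂(13/66) = 0.4617
  -5/22 × log₂(5/22) = 0.4858
H(X) = 2.3075 bits
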